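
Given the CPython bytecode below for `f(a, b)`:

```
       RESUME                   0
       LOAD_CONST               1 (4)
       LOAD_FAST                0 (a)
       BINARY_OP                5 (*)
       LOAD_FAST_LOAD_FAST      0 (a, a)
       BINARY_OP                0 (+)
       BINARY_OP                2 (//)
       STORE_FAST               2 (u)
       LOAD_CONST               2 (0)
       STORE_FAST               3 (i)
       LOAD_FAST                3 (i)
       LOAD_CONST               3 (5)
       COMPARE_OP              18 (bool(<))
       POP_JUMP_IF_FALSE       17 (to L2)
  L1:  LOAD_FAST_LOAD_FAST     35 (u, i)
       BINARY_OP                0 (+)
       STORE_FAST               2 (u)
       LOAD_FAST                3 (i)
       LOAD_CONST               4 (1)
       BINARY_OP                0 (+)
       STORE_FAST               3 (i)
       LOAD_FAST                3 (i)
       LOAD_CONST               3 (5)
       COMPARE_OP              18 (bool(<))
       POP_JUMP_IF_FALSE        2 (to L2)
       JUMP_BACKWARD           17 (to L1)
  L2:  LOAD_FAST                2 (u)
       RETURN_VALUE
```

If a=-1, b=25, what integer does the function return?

LOAD_CONST → push 4
LOAD_FAST a → push -1
BINARY_OP * → 4 * -1 = -4
LOAD_FAST_LOAD_FAST a,a → push -1,-1
BINARY_OP + → -1 + -1 = -2
BINARY_OP // → -4 // -2 = 2
STORE_FAST u → u=2
LOAD_CONST → push 0
STORE_FAST i → i=0
LOAD_FAST i → push 0
LOAD_CONST → push 5
COMPARE_OP bool(<) → 0 vs 5 = True
POP_JUMP_IF_FALSE → pop True; no jump
LOAD_FAST_LOAD_FAST u,i → push 2,0
BINARY_OP + → 2 + 0 = 2
STORE_FAST u → u=2
LOAD_FAST i → push 0
LOAD_CONST → push 1
BINARY_OP + → 0 + 1 = 1
STORE_FAST i → i=1
LOAD_FAST i → push 1
LOAD_CONST → push 5
COMPARE_OP bool(<) → 1 vs 5 = True
POP_JUMP_IF_FALSE → pop True; no jump
LOAD_FAST_LOAD_FAST u,i → push 2,1
BINARY_OP + → 2 + 1 = 3
STORE_FAST u → u=3
LOAD_FAST i → push 1
LOAD_CONST → push 1
BINARY_OP + → 1 + 1 = 2
STORE_FAST i → i=2
LOAD_FAST i → push 2
LOAD_CONST → push 5
COMPARE_OP bool(<) → 2 vs 5 = True
POP_JUMP_IF_FALSE → pop True; no jump
LOAD_FAST_LOAD_FAST u,i → push 3,2
BINARY_OP + → 3 + 2 = 5
STORE_FAST u → u=5
LOAD_FAST i → push 2
LOAD_CONST → push 1
BINARY_OP + → 2 + 1 = 3
STORE_FAST i → i=3
LOAD_FAST i → push 3
LOAD_CONST → push 5
COMPARE_OP bool(<) → 3 vs 5 = True
POP_JUMP_IF_FALSE → pop True; no jump
LOAD_FAST_LOAD_FAST u,i → push 5,3
BINARY_OP + → 5 + 3 = 8
STORE_FAST u → u=8
LOAD_FAST i → push 3
LOAD_CONST → push 1
BINARY_OP + → 3 + 1 = 4
STORE_FAST i → i=4
LOAD_FAST i → push 4
LOAD_CONST → push 5
COMPARE_OP bool(<) → 4 vs 5 = True
POP_JUMP_IF_FALSE → pop True; no jump
LOAD_FAST_LOAD_FAST u,i → push 8,4
BINARY_OP + → 8 + 4 = 12
STORE_FAST u → u=12
LOAD_FAST i → push 4
LOAD_CONST → push 1
BINARY_OP + → 4 + 1 = 5
STORE_FAST i → i=5
LOAD_FAST i → push 5
LOAD_CONST → push 5
COMPARE_OP bool(<) → 5 vs 5 = False
POP_JUMP_IF_FALSE → pop False; jump
LOAD_FAST u → push 12
RETURN_VALUE → return 12.

12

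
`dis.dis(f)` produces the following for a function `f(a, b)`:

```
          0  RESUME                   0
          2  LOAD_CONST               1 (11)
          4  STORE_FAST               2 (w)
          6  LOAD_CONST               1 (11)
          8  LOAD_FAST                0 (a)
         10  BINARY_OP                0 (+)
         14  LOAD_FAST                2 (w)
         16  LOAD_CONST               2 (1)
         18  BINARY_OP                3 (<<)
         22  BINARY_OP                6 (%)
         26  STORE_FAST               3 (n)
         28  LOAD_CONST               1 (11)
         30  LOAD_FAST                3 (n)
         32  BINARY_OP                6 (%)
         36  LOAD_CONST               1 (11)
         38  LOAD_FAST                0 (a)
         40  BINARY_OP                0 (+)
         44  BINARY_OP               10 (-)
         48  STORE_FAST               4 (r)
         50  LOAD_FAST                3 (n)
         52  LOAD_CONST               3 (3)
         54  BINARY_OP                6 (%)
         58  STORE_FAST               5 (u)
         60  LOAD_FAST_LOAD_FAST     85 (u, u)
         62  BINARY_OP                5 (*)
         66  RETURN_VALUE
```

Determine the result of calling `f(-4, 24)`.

1

LOAD_CONST → push 11. Stack: [11]
STORE_FAST w → w=11. Stack: []
LOAD_CONST → push 11. Stack: [11]
LOAD_FAST a → push -4. Stack: [11, -4]
BINARY_OP + → 11 + -4 = 7. Stack: [7]
LOAD_FAST w → push 11. Stack: [7, 11]
LOAD_CONST → push 1. Stack: [7, 11, 1]
BINARY_OP << → 11 << 1 = 22. Stack: [7, 22]
BINARY_OP % → 7 % 22 = 7. Stack: [7]
STORE_FAST n → n=7. Stack: []
LOAD_CONST → push 11. Stack: [11]
LOAD_FAST n → push 7. Stack: [11, 7]
BINARY_OP % → 11 % 7 = 4. Stack: [4]
LOAD_CONST → push 11. Stack: [4, 11]
LOAD_FAST a → push -4. Stack: [4, 11, -4]
BINARY_OP + → 11 + -4 = 7. Stack: [4, 7]
BINARY_OP - → 4 - 7 = -3. Stack: [-3]
STORE_FAST r → r=-3. Stack: []
LOAD_FAST n → push 7. Stack: [7]
LOAD_CONST → push 3. Stack: [7, 3]
BINARY_OP % → 7 % 3 = 1. Stack: [1]
STORE_FAST u → u=1. Stack: []
LOAD_FAST_LOAD_FAST u,u → push 1,1. Stack: [1, 1]
BINARY_OP * → 1 * 1 = 1. Stack: [1]
RETURN_VALUE → return 1.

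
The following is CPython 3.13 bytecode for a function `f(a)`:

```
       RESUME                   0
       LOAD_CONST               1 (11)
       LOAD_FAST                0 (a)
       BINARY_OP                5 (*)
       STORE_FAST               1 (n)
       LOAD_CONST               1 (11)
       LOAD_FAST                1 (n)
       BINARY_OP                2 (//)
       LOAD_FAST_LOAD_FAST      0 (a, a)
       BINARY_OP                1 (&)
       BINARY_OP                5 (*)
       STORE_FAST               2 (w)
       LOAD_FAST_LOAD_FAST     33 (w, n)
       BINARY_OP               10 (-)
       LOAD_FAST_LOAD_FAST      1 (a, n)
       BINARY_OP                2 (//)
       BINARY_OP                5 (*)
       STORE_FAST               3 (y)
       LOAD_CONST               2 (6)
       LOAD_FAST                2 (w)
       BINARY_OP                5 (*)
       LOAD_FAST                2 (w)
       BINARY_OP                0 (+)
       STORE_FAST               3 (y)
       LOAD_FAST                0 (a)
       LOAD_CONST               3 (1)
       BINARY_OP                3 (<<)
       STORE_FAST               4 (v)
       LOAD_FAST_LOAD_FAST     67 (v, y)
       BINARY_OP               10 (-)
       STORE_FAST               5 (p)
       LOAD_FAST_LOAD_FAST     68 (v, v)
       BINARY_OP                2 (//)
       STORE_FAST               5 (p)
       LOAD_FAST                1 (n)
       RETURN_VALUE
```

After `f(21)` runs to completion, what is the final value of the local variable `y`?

LOAD_CONST → push 11. Stack: [11]
LOAD_FAST a → push 21. Stack: [11, 21]
BINARY_OP * → 11 * 21 = 231. Stack: [231]
STORE_FAST n → n=231. Stack: []
LOAD_CONST → push 11. Stack: [11]
LOAD_FAST n → push 231. Stack: [11, 231]
BINARY_OP // → 11 // 231 = 0. Stack: [0]
LOAD_FAST_LOAD_FAST a,a → push 21,21. Stack: [0, 21, 21]
BINARY_OP & → 21 & 21 = 21. Stack: [0, 21]
BINARY_OP * → 0 * 21 = 0. Stack: [0]
STORE_FAST w → w=0. Stack: []
LOAD_FAST_LOAD_FAST w,n → push 0,231. Stack: [0, 231]
BINARY_OP - → 0 - 231 = -231. Stack: [-231]
LOAD_FAST_LOAD_FAST a,n → push 21,231. Stack: [-231, 21, 231]
BINARY_OP // → 21 // 231 = 0. Stack: [-231, 0]
BINARY_OP * → -231 * 0 = 0. Stack: [0]
STORE_FAST y → y=0. Stack: []
LOAD_CONST → push 6. Stack: [6]
LOAD_FAST w → push 0. Stack: [6, 0]
BINARY_OP * → 6 * 0 = 0. Stack: [0]
LOAD_FAST w → push 0. Stack: [0, 0]
BINARY_OP + → 0 + 0 = 0. Stack: [0]
STORE_FAST y → y=0. Stack: []
LOAD_FAST a → push 21. Stack: [21]
LOAD_CONST → push 1. Stack: [21, 1]
BINARY_OP << → 21 << 1 = 42. Stack: [42]
STORE_FAST v → v=42. Stack: []
LOAD_FAST_LOAD_FAST v,y → push 42,0. Stack: [42, 0]
BINARY_OP - → 42 - 0 = 42. Stack: [42]
STORE_FAST p → p=42. Stack: []
LOAD_FAST_LOAD_FAST v,v → push 42,42. Stack: [42, 42]
BINARY_OP // → 42 // 42 = 1. Stack: [1]
STORE_FAST p → p=1. Stack: []
LOAD_FAST n → push 231. Stack: [231]
RETURN_VALUE → return 231.

0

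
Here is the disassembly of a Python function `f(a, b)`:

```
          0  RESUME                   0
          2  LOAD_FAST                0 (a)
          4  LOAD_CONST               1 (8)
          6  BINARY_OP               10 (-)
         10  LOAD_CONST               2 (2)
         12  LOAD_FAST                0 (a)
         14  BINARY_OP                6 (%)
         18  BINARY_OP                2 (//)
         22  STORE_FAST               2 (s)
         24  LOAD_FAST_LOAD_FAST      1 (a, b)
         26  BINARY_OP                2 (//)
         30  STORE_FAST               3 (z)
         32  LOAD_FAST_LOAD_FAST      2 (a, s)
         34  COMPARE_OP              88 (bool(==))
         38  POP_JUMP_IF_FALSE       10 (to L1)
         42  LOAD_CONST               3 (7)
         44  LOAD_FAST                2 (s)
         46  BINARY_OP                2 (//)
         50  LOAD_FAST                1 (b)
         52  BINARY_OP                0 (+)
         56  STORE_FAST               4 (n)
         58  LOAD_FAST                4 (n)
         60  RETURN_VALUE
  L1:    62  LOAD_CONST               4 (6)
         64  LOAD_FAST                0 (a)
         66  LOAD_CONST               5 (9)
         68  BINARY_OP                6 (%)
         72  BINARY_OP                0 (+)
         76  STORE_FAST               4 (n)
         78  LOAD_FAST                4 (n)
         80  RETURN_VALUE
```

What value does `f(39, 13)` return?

9

LOAD_FAST a → push 39. Stack: [39]
LOAD_CONST → push 8. Stack: [39, 8]
BINARY_OP - → 39 - 8 = 31. Stack: [31]
LOAD_CONST → push 2. Stack: [31, 2]
LOAD_FAST a → push 39. Stack: [31, 2, 39]
BINARY_OP % → 2 % 39 = 2. Stack: [31, 2]
BINARY_OP // → 31 // 2 = 15. Stack: [15]
STORE_FAST s → s=15. Stack: []
LOAD_FAST_LOAD_FAST a,b → push 39,13. Stack: [39, 13]
BINARY_OP // → 39 // 13 = 3. Stack: [3]
STORE_FAST z → z=3. Stack: []
LOAD_FAST_LOAD_FAST a,s → push 39,15. Stack: [39, 15]
COMPARE_OP bool(==) → 39 vs 15 = False. Stack: [False]
POP_JUMP_IF_FALSE → pop False; jump. Stack: []
LOAD_CONST → push 6. Stack: [6]
LOAD_FAST a → push 39. Stack: [6, 39]
LOAD_CONST → push 9. Stack: [6, 39, 9]
BINARY_OP % → 39 % 9 = 3. Stack: [6, 3]
BINARY_OP + → 6 + 3 = 9. Stack: [9]
STORE_FAST n → n=9. Stack: []
LOAD_FAST n → push 9. Stack: [9]
RETURN_VALUE → return 9.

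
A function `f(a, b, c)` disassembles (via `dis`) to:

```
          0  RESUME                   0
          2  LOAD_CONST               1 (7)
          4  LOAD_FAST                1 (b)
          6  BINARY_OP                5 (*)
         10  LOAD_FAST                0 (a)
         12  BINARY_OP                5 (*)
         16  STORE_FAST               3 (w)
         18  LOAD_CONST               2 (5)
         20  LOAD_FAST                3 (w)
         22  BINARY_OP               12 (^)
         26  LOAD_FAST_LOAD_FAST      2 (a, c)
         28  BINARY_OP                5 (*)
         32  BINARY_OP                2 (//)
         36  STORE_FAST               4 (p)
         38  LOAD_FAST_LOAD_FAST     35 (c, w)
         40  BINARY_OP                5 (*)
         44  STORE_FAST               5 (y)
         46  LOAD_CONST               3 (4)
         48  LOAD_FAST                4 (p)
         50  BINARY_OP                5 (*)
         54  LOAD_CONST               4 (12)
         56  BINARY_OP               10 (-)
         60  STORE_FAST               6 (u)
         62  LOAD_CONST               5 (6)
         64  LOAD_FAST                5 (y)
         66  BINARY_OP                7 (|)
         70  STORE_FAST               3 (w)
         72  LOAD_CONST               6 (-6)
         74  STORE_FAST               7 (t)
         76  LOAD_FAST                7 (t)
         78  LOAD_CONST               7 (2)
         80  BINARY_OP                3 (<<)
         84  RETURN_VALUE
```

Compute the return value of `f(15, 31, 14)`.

-24

LOAD_CONST → push 7. Stack: [7]
LOAD_FAST b → push 31. Stack: [7, 31]
BINARY_OP * → 7 * 31 = 217. Stack: [217]
LOAD_FAST a → push 15. Stack: [217, 15]
BINARY_OP * → 217 * 15 = 3255. Stack: [3255]
STORE_FAST w → w=3255. Stack: []
LOAD_CONST → push 5. Stack: [5]
LOAD_FAST w → push 3255. Stack: [5, 3255]
BINARY_OP ^ → 5 ^ 3255 = 3250. Stack: [3250]
LOAD_FAST_LOAD_FAST a,c → push 15,14. Stack: [3250, 15, 14]
BINARY_OP * → 15 * 14 = 210. Stack: [3250, 210]
BINARY_OP // → 3250 // 210 = 15. Stack: [15]
STORE_FAST p → p=15. Stack: []
LOAD_FAST_LOAD_FAST c,w → push 14,3255. Stack: [14, 3255]
BINARY_OP * → 14 * 3255 = 45570. Stack: [45570]
STORE_FAST y → y=45570. Stack: []
LOAD_CONST → push 4. Stack: [4]
LOAD_FAST p → push 15. Stack: [4, 15]
BINARY_OP * → 4 * 15 = 60. Stack: [60]
LOAD_CONST → push 12. Stack: [60, 12]
BINARY_OP - → 60 - 12 = 48. Stack: [48]
STORE_FAST u → u=48. Stack: []
LOAD_CONST → push 6. Stack: [6]
LOAD_FAST y → push 45570. Stack: [6, 45570]
BINARY_OP | → 6 | 45570 = 45574. Stack: [45574]
STORE_FAST w → w=45574. Stack: []
LOAD_CONST → push -6. Stack: [-6]
STORE_FAST t → t=-6. Stack: []
LOAD_FAST t → push -6. Stack: [-6]
LOAD_CONST → push 2. Stack: [-6, 2]
BINARY_OP << → -6 << 2 = -24. Stack: [-24]
RETURN_VALUE → return -24.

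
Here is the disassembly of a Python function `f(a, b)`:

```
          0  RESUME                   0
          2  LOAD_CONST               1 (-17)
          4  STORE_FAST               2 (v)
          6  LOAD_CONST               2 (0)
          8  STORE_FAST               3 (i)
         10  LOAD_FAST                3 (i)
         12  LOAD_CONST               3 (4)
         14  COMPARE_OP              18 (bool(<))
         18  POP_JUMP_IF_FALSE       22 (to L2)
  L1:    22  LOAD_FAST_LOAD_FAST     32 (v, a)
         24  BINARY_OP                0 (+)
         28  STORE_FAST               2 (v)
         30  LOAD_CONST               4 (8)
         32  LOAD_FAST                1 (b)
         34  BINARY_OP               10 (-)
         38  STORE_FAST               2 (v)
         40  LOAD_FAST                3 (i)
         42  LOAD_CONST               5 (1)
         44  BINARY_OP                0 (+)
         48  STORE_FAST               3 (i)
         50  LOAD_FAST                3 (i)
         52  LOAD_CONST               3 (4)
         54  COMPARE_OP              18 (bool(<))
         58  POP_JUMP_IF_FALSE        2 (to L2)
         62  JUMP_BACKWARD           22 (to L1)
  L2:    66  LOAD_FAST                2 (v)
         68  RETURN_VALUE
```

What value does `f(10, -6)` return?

LOAD_CONST → push -17
STORE_FAST v → v=-17
LOAD_CONST → push 0
STORE_FAST i → i=0
LOAD_FAST i → push 0
LOAD_CONST → push 4
COMPARE_OP bool(<) → 0 vs 4 = True
POP_JUMP_IF_FALSE → pop True; no jump
LOAD_FAST_LOAD_FAST v,a → push -17,10
BINARY_OP + → -17 + 10 = -7
STORE_FAST v → v=-7
LOAD_CONST → push 8
LOAD_FAST b → push -6
BINARY_OP - → 8 - -6 = 14
STORE_FAST v → v=14
LOAD_FAST i → push 0
LOAD_CONST → push 1
BINARY_OP + → 0 + 1 = 1
STORE_FAST i → i=1
LOAD_FAST i → push 1
LOAD_CONST → push 4
COMPARE_OP bool(<) → 1 vs 4 = True
POP_JUMP_IF_FALSE → pop True; no jump
LOAD_FAST_LOAD_FAST v,a → push 14,10
BINARY_OP + → 14 + 10 = 24
STORE_FAST v → v=24
LOAD_CONST → push 8
LOAD_FAST b → push -6
BINARY_OP - → 8 - -6 = 14
STORE_FAST v → v=14
LOAD_FAST i → push 1
LOAD_CONST → push 1
BINARY_OP + → 1 + 1 = 2
STORE_FAST i → i=2
LOAD_FAST i → push 2
LOAD_CONST → push 4
COMPARE_OP bool(<) → 2 vs 4 = True
POP_JUMP_IF_FALSE → pop True; no jump
LOAD_FAST_LOAD_FAST v,a → push 14,10
BINARY_OP + → 14 + 10 = 24
STORE_FAST v → v=24
LOAD_CONST → push 8
LOAD_FAST b → push -6
BINARY_OP - → 8 - -6 = 14
STORE_FAST v → v=14
LOAD_FAST i → push 2
LOAD_CONST → push 1
BINARY_OP + → 2 + 1 = 3
STORE_FAST i → i=3
LOAD_FAST i → push 3
LOAD_CONST → push 4
COMPARE_OP bool(<) → 3 vs 4 = True
POP_JUMP_IF_FALSE → pop True; no jump
LOAD_FAST_LOAD_FAST v,a → push 14,10
BINARY_OP + → 14 + 10 = 24
STORE_FAST v → v=24
LOAD_CONST → push 8
LOAD_FAST b → push -6
BINARY_OP - → 8 - -6 = 14
STORE_FAST v → v=14
LOAD_FAST i → push 3
LOAD_CONST → push 1
BINARY_OP + → 3 + 1 = 4
STORE_FAST i → i=4
LOAD_FAST i → push 4
LOAD_CONST → push 4
COMPARE_OP bool(<) → 4 vs 4 = False
POP_JUMP_IF_FALSE → pop False; jump
LOAD_FAST v → push 14
RETURN_VALUE → return 14.

14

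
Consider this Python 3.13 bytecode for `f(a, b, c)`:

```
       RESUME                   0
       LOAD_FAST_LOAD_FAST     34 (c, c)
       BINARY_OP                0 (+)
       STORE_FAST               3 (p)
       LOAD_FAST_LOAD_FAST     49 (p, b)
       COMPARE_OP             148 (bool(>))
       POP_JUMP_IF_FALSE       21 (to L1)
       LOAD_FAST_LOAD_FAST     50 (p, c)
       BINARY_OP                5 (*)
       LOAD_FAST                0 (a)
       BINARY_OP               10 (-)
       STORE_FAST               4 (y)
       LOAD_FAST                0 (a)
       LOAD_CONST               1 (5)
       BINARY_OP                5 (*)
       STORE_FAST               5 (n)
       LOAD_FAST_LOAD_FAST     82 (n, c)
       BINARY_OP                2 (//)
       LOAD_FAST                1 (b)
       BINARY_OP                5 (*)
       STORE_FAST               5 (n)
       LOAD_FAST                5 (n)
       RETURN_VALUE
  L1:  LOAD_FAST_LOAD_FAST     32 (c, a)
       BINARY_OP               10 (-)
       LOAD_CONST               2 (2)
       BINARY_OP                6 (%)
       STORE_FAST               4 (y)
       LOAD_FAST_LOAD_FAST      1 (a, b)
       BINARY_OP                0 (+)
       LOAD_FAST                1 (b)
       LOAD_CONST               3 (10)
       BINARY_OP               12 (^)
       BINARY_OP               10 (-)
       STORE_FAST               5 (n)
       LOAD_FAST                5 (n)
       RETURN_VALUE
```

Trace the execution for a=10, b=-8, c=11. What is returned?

-32

LOAD_FAST_LOAD_FAST c,c → push 11,11. Stack: [11, 11]
BINARY_OP + → 11 + 11 = 22. Stack: [22]
STORE_FAST p → p=22. Stack: []
LOAD_FAST_LOAD_FAST p,b → push 22,-8. Stack: [22, -8]
COMPARE_OP bool(>) → 22 vs -8 = True. Stack: [True]
POP_JUMP_IF_FALSE → pop True; no jump. Stack: []
LOAD_FAST_LOAD_FAST p,c → push 22,11. Stack: [22, 11]
BINARY_OP * → 22 * 11 = 242. Stack: [242]
LOAD_FAST a → push 10. Stack: [242, 10]
BINARY_OP - → 242 - 10 = 232. Stack: [232]
STORE_FAST y → y=232. Stack: []
LOAD_FAST a → push 10. Stack: [10]
LOAD_CONST → push 5. Stack: [10, 5]
BINARY_OP * → 10 * 5 = 50. Stack: [50]
STORE_FAST n → n=50. Stack: []
LOAD_FAST_LOAD_FAST n,c → push 50,11. Stack: [50, 11]
BINARY_OP // → 50 // 11 = 4. Stack: [4]
LOAD_FAST b → push -8. Stack: [4, -8]
BINARY_OP * → 4 * -8 = -32. Stack: [-32]
STORE_FAST n → n=-32. Stack: []
LOAD_FAST n → push -32. Stack: [-32]
RETURN_VALUE → return -32.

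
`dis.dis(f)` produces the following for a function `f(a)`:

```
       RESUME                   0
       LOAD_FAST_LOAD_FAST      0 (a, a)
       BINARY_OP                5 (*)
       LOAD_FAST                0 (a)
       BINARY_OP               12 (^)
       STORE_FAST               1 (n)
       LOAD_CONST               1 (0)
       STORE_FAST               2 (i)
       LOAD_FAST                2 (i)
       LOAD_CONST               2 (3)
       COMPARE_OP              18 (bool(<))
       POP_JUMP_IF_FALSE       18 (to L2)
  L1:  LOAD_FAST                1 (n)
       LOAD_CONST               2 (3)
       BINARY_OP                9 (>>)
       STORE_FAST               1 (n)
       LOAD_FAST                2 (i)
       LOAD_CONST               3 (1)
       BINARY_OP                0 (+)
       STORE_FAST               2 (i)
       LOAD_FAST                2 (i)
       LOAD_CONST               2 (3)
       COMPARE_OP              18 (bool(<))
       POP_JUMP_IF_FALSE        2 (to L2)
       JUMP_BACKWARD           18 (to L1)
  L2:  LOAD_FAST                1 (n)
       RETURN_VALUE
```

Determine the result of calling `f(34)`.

LOAD_FAST_LOAD_FAST a,a → push 34,34. Stack: [34, 34]
BINARY_OP * → 34 * 34 = 1156. Stack: [1156]
LOAD_FAST a → push 34. Stack: [1156, 34]
BINARY_OP ^ → 1156 ^ 34 = 1190. Stack: [1190]
STORE_FAST n → n=1190. Stack: []
LOAD_CONST → push 0. Stack: [0]
STORE_FAST i → i=0. Stack: []
LOAD_FAST i → push 0. Stack: [0]
LOAD_CONST → push 3. Stack: [0, 3]
COMPARE_OP bool(<) → 0 vs 3 = True. Stack: [True]
POP_JUMP_IF_FALSE → pop True; no jump. Stack: []
LOAD_FAST n → push 1190. Stack: [1190]
LOAD_CONST → push 3. Stack: [1190, 3]
BINARY_OP >> → 1190 >> 3 = 148. Stack: [148]
STORE_FAST n → n=148. Stack: []
LOAD_FAST i → push 0. Stack: [0]
LOAD_CONST → push 1. Stack: [0, 1]
BINARY_OP + → 0 + 1 = 1. Stack: [1]
STORE_FAST i → i=1. Stack: []
LOAD_FAST i → push 1. Stack: [1]
LOAD_CONST → push 3. Stack: [1, 3]
COMPARE_OP bool(<) → 1 vs 3 = True. Stack: [True]
POP_JUMP_IF_FALSE → pop True; no jump. Stack: []
LOAD_FAST n → push 148. Stack: [148]
LOAD_CONST → push 3. Stack: [148, 3]
BINARY_OP >> → 148 >> 3 = 18. Stack: [18]
STORE_FAST n → n=18. Stack: []
LOAD_FAST i → push 1. Stack: [1]
LOAD_CONST → push 1. Stack: [1, 1]
BINARY_OP + → 1 + 1 = 2. Stack: [2]
STORE_FAST i → i=2. Stack: []
LOAD_FAST i → push 2. Stack: [2]
LOAD_CONST → push 3. Stack: [2, 3]
COMPARE_OP bool(<) → 2 vs 3 = True. Stack: [True]
POP_JUMP_IF_FALSE → pop True; no jump. Stack: []
LOAD_FAST n → push 18. Stack: [18]
LOAD_CONST → push 3. Stack: [18, 3]
BINARY_OP >> → 18 >> 3 = 2. Stack: [2]
STORE_FAST n → n=2. Stack: []
LOAD_FAST i → push 2. Stack: [2]
LOAD_CONST → push 1. Stack: [2, 1]
BINARY_OP + → 2 + 1 = 3. Stack: [3]
STORE_FAST i → i=3. Stack: []
LOAD_FAST i → push 3. Stack: [3]
LOAD_CONST → push 3. Stack: [3, 3]
COMPARE_OP bool(<) → 3 vs 3 = False. Stack: [False]
POP_JUMP_IF_FALSE → pop False; jump. Stack: []
LOAD_FAST n → push 2. Stack: [2]
RETURN_VALUE → return 2.

2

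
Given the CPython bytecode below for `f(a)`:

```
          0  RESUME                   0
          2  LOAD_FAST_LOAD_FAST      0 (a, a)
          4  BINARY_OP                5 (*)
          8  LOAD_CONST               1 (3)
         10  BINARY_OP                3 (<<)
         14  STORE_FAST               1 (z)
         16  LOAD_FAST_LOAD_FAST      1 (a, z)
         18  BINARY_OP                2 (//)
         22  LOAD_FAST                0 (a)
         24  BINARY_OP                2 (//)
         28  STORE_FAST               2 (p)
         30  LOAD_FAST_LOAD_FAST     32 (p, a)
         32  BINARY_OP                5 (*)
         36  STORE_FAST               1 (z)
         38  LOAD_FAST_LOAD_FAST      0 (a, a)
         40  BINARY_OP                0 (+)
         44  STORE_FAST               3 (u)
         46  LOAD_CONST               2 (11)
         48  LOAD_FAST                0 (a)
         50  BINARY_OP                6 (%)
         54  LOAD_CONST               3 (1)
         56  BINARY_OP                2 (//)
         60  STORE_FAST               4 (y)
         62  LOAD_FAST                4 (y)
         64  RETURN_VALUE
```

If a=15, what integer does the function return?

LOAD_FAST_LOAD_FAST a,a → push 15,15. Stack: [15, 15]
BINARY_OP * → 15 * 15 = 225. Stack: [225]
LOAD_CONST → push 3. Stack: [225, 3]
BINARY_OP << → 225 << 3 = 1800. Stack: [1800]
STORE_FAST z → z=1800. Stack: []
LOAD_FAST_LOAD_FAST a,z → push 15,1800. Stack: [15, 1800]
BINARY_OP // → 15 // 1800 = 0. Stack: [0]
LOAD_FAST a → push 15. Stack: [0, 15]
BINARY_OP // → 0 // 15 = 0. Stack: [0]
STORE_FAST p → p=0. Stack: []
LOAD_FAST_LOAD_FAST p,a → push 0,15. Stack: [0, 15]
BINARY_OP * → 0 * 15 = 0. Stack: [0]
STORE_FAST z → z=0. Stack: []
LOAD_FAST_LOAD_FAST a,a → push 15,15. Stack: [15, 15]
BINARY_OP + → 15 + 15 = 30. Stack: [30]
STORE_FAST u → u=30. Stack: []
LOAD_CONST → push 11. Stack: [11]
LOAD_FAST a → push 15. Stack: [11, 15]
BINARY_OP % → 11 % 15 = 11. Stack: [11]
LOAD_CONST → push 1. Stack: [11, 1]
BINARY_OP // → 11 // 1 = 11. Stack: [11]
STORE_FAST y → y=11. Stack: []
LOAD_FAST y → push 11. Stack: [11]
RETURN_VALUE → return 11.

11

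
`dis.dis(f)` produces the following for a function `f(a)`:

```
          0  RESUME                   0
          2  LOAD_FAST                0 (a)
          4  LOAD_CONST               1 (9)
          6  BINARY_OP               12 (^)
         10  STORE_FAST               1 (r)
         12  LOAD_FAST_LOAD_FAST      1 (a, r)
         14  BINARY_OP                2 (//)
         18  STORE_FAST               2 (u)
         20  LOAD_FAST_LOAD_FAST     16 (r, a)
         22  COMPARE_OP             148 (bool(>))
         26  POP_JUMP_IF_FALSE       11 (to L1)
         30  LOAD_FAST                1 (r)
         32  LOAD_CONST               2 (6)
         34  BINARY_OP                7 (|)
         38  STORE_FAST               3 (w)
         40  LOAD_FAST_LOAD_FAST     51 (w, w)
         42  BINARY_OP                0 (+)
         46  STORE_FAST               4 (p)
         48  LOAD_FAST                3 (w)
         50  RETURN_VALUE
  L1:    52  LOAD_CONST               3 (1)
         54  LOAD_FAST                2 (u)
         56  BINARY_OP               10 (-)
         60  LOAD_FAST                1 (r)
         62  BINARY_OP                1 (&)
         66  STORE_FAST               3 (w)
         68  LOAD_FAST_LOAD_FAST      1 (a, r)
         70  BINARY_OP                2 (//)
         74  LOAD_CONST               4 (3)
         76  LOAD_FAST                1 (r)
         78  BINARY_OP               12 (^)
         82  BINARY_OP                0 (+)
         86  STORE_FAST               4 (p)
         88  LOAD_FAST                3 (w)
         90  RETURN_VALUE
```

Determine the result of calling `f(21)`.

LOAD_FAST a → push 21. Stack: [21]
LOAD_CONST → push 9. Stack: [21, 9]
BINARY_OP ^ → 21 ^ 9 = 28. Stack: [28]
STORE_FAST r → r=28. Stack: []
LOAD_FAST_LOAD_FAST a,r → push 21,28. Stack: [21, 28]
BINARY_OP // → 21 // 28 = 0. Stack: [0]
STORE_FAST u → u=0. Stack: []
LOAD_FAST_LOAD_FAST r,a → push 28,21. Stack: [28, 21]
COMPARE_OP bool(>) → 28 vs 21 = True. Stack: [True]
POP_JUMP_IF_FALSE → pop True; no jump. Stack: []
LOAD_FAST r → push 28. Stack: [28]
LOAD_CONST → push 6. Stack: [28, 6]
BINARY_OP | → 28 | 6 = 30. Stack: [30]
STORE_FAST w → w=30. Stack: []
LOAD_FAST_LOAD_FAST w,w → push 30,30. Stack: [30, 30]
BINARY_OP + → 30 + 30 = 60. Stack: [60]
STORE_FAST p → p=60. Stack: []
LOAD_FAST w → push 30. Stack: [30]
RETURN_VALUE → return 30.

30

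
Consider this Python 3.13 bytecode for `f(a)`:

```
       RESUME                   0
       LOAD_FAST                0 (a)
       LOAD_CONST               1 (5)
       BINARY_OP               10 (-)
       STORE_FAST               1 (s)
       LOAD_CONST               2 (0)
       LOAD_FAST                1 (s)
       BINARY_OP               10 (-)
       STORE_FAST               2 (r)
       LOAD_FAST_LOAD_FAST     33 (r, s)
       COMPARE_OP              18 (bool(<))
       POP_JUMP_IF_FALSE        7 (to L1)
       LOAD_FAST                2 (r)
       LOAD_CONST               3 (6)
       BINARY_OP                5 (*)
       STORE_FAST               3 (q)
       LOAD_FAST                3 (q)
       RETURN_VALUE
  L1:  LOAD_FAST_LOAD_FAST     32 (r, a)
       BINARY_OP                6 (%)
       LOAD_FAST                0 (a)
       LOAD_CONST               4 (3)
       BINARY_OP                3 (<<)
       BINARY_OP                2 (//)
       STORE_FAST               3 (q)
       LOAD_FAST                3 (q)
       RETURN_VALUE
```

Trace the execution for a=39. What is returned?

-204

LOAD_FAST a → push 39. Stack: [39]
LOAD_CONST → push 5. Stack: [39, 5]
BINARY_OP - → 39 - 5 = 34. Stack: [34]
STORE_FAST s → s=34. Stack: []
LOAD_CONST → push 0. Stack: [0]
LOAD_FAST s → push 34. Stack: [0, 34]
BINARY_OP - → 0 - 34 = -34. Stack: [-34]
STORE_FAST r → r=-34. Stack: []
LOAD_FAST_LOAD_FAST r,s → push -34,34. Stack: [-34, 34]
COMPARE_OP bool(<) → -34 vs 34 = True. Stack: [True]
POP_JUMP_IF_FALSE → pop True; no jump. Stack: []
LOAD_FAST r → push -34. Stack: [-34]
LOAD_CONST → push 6. Stack: [-34, 6]
BINARY_OP * → -34 * 6 = -204. Stack: [-204]
STORE_FAST q → q=-204. Stack: []
LOAD_FAST q → push -204. Stack: [-204]
RETURN_VALUE → return -204.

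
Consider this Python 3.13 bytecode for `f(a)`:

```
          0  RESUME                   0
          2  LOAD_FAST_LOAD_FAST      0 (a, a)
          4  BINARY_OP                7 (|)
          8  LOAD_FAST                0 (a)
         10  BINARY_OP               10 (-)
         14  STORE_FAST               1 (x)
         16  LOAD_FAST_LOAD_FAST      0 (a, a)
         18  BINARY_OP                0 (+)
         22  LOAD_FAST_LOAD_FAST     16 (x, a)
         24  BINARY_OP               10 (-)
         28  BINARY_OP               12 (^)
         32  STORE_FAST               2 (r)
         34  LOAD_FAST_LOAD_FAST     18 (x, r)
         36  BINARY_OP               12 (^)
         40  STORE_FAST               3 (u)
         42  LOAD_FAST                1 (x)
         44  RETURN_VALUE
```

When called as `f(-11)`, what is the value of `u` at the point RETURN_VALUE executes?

LOAD_FAST_LOAD_FAST a,a → push -11,-11. Stack: [-11, -11]
BINARY_OP | → -11 | -11 = -11. Stack: [-11]
LOAD_FAST a → push -11. Stack: [-11, -11]
BINARY_OP - → -11 - -11 = 0. Stack: [0]
STORE_FAST x → x=0. Stack: []
LOAD_FAST_LOAD_FAST a,a → push -11,-11. Stack: [-11, -11]
BINARY_OP + → -11 + -11 = -22. Stack: [-22]
LOAD_FAST_LOAD_FAST x,a → push 0,-11. Stack: [-22, 0, -11]
BINARY_OP - → 0 - -11 = 11. Stack: [-22, 11]
BINARY_OP ^ → -22 ^ 11 = -31. Stack: [-31]
STORE_FAST r → r=-31. Stack: []
LOAD_FAST_LOAD_FAST x,r → push 0,-31. Stack: [0, -31]
BINARY_OP ^ → 0 ^ -31 = -31. Stack: [-31]
STORE_FAST u → u=-31. Stack: []
LOAD_FAST x → push 0. Stack: [0]
RETURN_VALUE → return 0.

-31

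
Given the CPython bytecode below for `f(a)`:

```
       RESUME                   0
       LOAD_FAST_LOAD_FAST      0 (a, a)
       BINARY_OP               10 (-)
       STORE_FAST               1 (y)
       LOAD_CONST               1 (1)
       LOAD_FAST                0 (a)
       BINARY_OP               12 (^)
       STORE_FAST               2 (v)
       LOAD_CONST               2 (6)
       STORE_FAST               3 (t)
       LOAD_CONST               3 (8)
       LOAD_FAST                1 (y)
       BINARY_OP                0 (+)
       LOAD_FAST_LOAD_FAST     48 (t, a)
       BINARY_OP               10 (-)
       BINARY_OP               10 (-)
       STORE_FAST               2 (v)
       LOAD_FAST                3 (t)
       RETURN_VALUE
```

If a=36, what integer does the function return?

6

LOAD_FAST_LOAD_FAST a,a → push 36,36. Stack: [36, 36]
BINARY_OP - → 36 - 36 = 0. Stack: [0]
STORE_FAST y → y=0. Stack: []
LOAD_CONST → push 1. Stack: [1]
LOAD_FAST a → push 36. Stack: [1, 36]
BINARY_OP ^ → 1 ^ 36 = 37. Stack: [37]
STORE_FAST v → v=37. Stack: []
LOAD_CONST → push 6. Stack: [6]
STORE_FAST t → t=6. Stack: []
LOAD_CONST → push 8. Stack: [8]
LOAD_FAST y → push 0. Stack: [8, 0]
BINARY_OP + → 8 + 0 = 8. Stack: [8]
LOAD_FAST_LOAD_FAST t,a → push 6,36. Stack: [8, 6, 36]
BINARY_OP - → 6 - 36 = -30. Stack: [8, -30]
BINARY_OP - → 8 - -30 = 38. Stack: [38]
STORE_FAST v → v=38. Stack: []
LOAD_FAST t → push 6. Stack: [6]
RETURN_VALUE → return 6.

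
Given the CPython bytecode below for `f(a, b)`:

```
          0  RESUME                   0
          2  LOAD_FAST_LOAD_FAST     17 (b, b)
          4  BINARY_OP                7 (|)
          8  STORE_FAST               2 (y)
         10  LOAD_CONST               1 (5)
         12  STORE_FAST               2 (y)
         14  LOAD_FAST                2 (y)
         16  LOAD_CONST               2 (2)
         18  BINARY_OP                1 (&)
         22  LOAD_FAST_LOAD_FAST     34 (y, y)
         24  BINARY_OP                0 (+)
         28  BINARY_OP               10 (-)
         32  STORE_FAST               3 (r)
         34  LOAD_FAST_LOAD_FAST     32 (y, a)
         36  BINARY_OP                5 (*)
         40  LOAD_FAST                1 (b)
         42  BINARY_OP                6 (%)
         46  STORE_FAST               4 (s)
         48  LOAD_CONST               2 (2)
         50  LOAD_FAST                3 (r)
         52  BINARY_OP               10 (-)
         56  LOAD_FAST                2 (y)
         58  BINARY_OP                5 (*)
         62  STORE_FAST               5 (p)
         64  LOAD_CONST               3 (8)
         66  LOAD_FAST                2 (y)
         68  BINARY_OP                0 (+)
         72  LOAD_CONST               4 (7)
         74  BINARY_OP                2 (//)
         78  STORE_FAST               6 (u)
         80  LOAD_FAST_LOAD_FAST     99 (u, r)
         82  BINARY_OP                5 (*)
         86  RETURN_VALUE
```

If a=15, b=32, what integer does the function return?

-10

LOAD_FAST_LOAD_FAST b,b → push 32,32. Stack: [32, 32]
BINARY_OP | → 32 | 32 = 32. Stack: [32]
STORE_FAST y → y=32. Stack: []
LOAD_CONST → push 5. Stack: [5]
STORE_FAST y → y=5. Stack: []
LOAD_FAST y → push 5. Stack: [5]
LOAD_CONST → push 2. Stack: [5, 2]
BINARY_OP & → 5 & 2 = 0. Stack: [0]
LOAD_FAST_LOAD_FAST y,y → push 5,5. Stack: [0, 5, 5]
BINARY_OP + → 5 + 5 = 10. Stack: [0, 10]
BINARY_OP - → 0 - 10 = -10. Stack: [-10]
STORE_FAST r → r=-10. Stack: []
LOAD_FAST_LOAD_FAST y,a → push 5,15. Stack: [5, 15]
BINARY_OP * → 5 * 15 = 75. Stack: [75]
LOAD_FAST b → push 32. Stack: [75, 32]
BINARY_OP % → 75 % 32 = 11. Stack: [11]
STORE_FAST s → s=11. Stack: []
LOAD_CONST → push 2. Stack: [2]
LOAD_FAST r → push -10. Stack: [2, -10]
BINARY_OP - → 2 - -10 = 12. Stack: [12]
LOAD_FAST y → push 5. Stack: [12, 5]
BINARY_OP * → 12 * 5 = 60. Stack: [60]
STORE_FAST p → p=60. Stack: []
LOAD_CONST → push 8. Stack: [8]
LOAD_FAST y → push 5. Stack: [8, 5]
BINARY_OP + → 8 + 5 = 13. Stack: [13]
LOAD_CONST → push 7. Stack: [13, 7]
BINARY_OP // → 13 // 7 = 1. Stack: [1]
STORE_FAST u → u=1. Stack: []
LOAD_FAST_LOAD_FAST u,r → push 1,-10. Stack: [1, -10]
BINARY_OP * → 1 * -10 = -10. Stack: [-10]
RETURN_VALUE → return -10.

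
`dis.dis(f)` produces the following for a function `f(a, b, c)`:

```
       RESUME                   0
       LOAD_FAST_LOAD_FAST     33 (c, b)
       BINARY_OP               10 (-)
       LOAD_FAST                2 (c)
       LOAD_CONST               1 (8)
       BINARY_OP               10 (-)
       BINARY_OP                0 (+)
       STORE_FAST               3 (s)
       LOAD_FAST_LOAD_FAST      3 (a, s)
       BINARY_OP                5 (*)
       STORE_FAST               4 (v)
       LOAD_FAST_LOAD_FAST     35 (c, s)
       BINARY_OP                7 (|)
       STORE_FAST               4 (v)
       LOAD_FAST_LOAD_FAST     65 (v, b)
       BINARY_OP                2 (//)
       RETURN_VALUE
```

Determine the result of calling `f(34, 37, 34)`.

LOAD_FAST_LOAD_FAST c,b → push 34,37. Stack: [34, 37]
BINARY_OP - → 34 - 37 = -3. Stack: [-3]
LOAD_FAST c → push 34. Stack: [-3, 34]
LOAD_CONST → push 8. Stack: [-3, 34, 8]
BINARY_OP - → 34 - 8 = 26. Stack: [-3, 26]
BINARY_OP + → -3 + 26 = 23. Stack: [23]
STORE_FAST s → s=23. Stack: []
LOAD_FAST_LOAD_FAST a,s → push 34,23. Stack: [34, 23]
BINARY_OP * → 34 * 23 = 782. Stack: [782]
STORE_FAST v → v=782. Stack: []
LOAD_FAST_LOAD_FAST c,s → push 34,23. Stack: [34, 23]
BINARY_OP | → 34 | 23 = 55. Stack: [55]
STORE_FAST v → v=55. Stack: []
LOAD_FAST_LOAD_FAST v,b → push 55,37. Stack: [55, 37]
BINARY_OP // → 55 // 37 = 1. Stack: [1]
RETURN_VALUE → return 1.

1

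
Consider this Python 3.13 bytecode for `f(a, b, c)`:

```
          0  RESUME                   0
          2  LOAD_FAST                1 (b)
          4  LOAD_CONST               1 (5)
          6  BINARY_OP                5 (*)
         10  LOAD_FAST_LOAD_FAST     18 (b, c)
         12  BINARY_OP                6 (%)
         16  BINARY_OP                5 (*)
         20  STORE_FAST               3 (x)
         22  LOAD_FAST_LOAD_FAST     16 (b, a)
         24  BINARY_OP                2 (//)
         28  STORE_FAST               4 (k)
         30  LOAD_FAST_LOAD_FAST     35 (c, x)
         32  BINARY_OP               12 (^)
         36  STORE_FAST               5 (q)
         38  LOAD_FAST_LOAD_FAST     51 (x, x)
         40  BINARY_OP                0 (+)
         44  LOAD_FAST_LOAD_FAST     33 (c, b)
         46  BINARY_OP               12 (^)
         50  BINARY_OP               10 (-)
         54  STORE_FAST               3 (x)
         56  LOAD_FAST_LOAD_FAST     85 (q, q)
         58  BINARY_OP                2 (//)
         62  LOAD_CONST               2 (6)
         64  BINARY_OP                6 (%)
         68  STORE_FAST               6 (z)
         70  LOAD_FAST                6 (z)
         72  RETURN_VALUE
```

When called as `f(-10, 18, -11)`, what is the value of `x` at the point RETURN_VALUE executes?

-695

LOAD_FAST b → push 18. Stack: [18]
LOAD_CONST → push 5. Stack: [18, 5]
BINARY_OP * → 18 * 5 = 90. Stack: [90]
LOAD_FAST_LOAD_FAST b,c → push 18,-11. Stack: [90, 18, -11]
BINARY_OP % → 18 % -11 = -4. Stack: [90, -4]
BINARY_OP * → 90 * -4 = -360. Stack: [-360]
STORE_FAST x → x=-360. Stack: []
LOAD_FAST_LOAD_FAST b,a → push 18,-10. Stack: [18, -10]
BINARY_OP // → 18 // -10 = -2. Stack: [-2]
STORE_FAST k → k=-2. Stack: []
LOAD_FAST_LOAD_FAST c,x → push -11,-360. Stack: [-11, -360]
BINARY_OP ^ → -11 ^ -360 = 365. Stack: [365]
STORE_FAST q → q=365. Stack: []
LOAD_FAST_LOAD_FAST x,x → push -360,-360. Stack: [-360, -360]
BINARY_OP + → -360 + -360 = -720. Stack: [-720]
LOAD_FAST_LOAD_FAST c,b → push -11,18. Stack: [-720, -11, 18]
BINARY_OP ^ → -11 ^ 18 = -25. Stack: [-720, -25]
BINARY_OP - → -720 - -25 = -695. Stack: [-695]
STORE_FAST x → x=-695. Stack: []
LOAD_FAST_LOAD_FAST q,q → push 365,365. Stack: [365, 365]
BINARY_OP // → 365 // 365 = 1. Stack: [1]
LOAD_CONST → push 6. Stack: [1, 6]
BINARY_OP % → 1 % 6 = 1. Stack: [1]
STORE_FAST z → z=1. Stack: []
LOAD_FAST z → push 1. Stack: [1]
RETURN_VALUE → return 1.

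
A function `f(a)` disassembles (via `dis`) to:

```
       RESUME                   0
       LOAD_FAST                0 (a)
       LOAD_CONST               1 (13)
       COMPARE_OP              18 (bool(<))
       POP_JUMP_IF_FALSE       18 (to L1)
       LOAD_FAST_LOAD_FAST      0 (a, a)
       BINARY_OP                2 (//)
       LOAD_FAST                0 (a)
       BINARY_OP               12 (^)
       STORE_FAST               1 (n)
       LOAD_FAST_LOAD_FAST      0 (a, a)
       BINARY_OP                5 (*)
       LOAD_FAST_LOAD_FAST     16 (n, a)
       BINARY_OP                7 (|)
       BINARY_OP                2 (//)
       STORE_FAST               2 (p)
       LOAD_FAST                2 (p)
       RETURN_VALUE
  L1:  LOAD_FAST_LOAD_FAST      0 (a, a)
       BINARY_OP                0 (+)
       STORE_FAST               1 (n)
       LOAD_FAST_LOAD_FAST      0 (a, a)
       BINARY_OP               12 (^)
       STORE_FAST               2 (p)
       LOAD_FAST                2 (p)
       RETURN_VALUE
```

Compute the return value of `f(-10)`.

LOAD_FAST a → push -10. Stack: [-10]
LOAD_CONST → push 13. Stack: [-10, 13]
COMPARE_OP bool(<) → -10 vs 13 = True. Stack: [True]
POP_JUMP_IF_FALSE → pop True; no jump. Stack: []
LOAD_FAST_LOAD_FAST a,a → push -10,-10. Stack: [-10, -10]
BINARY_OP // → -10 // -10 = 1. Stack: [1]
LOAD_FAST a → push -10. Stack: [1, -10]
BINARY_OP ^ → 1 ^ -10 = -9. Stack: [-9]
STORE_FAST n → n=-9. Stack: []
LOAD_FAST_LOAD_FAST a,a → push -10,-10. Stack: [-10, -10]
BINARY_OP * → -10 * -10 = 100. Stack: [100]
LOAD_FAST_LOAD_FAST n,a → push -9,-10. Stack: [100, -9, -10]
BINARY_OP | → -9 | -10 = -9. Stack: [100, -9]
BINARY_OP // → 100 // -9 = -12. Stack: [-12]
STORE_FAST p → p=-12. Stack: []
LOAD_FAST p → push -12. Stack: [-12]
RETURN_VALUE → return -12.

-12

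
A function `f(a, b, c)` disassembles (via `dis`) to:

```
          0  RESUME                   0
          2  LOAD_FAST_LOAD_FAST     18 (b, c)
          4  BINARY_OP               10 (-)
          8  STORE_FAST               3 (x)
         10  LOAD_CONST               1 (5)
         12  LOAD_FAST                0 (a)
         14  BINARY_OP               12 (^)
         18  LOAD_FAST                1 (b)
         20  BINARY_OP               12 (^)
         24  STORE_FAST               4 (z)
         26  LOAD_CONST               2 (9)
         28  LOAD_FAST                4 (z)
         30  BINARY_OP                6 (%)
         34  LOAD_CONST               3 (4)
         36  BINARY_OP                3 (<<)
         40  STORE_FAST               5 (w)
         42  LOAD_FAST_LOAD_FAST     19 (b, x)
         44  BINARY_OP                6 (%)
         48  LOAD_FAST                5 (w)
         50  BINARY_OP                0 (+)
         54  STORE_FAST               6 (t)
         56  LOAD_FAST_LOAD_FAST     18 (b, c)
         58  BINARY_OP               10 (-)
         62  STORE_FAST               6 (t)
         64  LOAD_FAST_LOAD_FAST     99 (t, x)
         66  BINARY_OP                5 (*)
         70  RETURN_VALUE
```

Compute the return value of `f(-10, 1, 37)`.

1296

LOAD_FAST_LOAD_FAST b,c → push 1,37. Stack: [1, 37]
BINARY_OP - → 1 - 37 = -36. Stack: [-36]
STORE_FAST x → x=-36. Stack: []
LOAD_CONST → push 5. Stack: [5]
LOAD_FAST a → push -10. Stack: [5, -10]
BINARY_OP ^ → 5 ^ -10 = -13. Stack: [-13]
LOAD_FAST b → push 1. Stack: [-13, 1]
BINARY_OP ^ → -13 ^ 1 = -14. Stack: [-14]
STORE_FAST z → z=-14. Stack: []
LOAD_CONST → push 9. Stack: [9]
LOAD_FAST z → push -14. Stack: [9, -14]
BINARY_OP % → 9 % -14 = -5. Stack: [-5]
LOAD_CONST → push 4. Stack: [-5, 4]
BINARY_OP << → -5 << 4 = -80. Stack: [-80]
STORE_FAST w → w=-80. Stack: []
LOAD_FAST_LOAD_FAST b,x → push 1,-36. Stack: [1, -36]
BINARY_OP % → 1 % -36 = -35. Stack: [-35]
LOAD_FAST w → push -80. Stack: [-35, -80]
BINARY_OP + → -35 + -80 = -115. Stack: [-115]
STORE_FAST t → t=-115. Stack: []
LOAD_FAST_LOAD_FAST b,c → push 1,37. Stack: [1, 37]
BINARY_OP - → 1 - 37 = -36. Stack: [-36]
STORE_FAST t → t=-36. Stack: []
LOAD_FAST_LOAD_FAST t,x → push -36,-36. Stack: [-36, -36]
BINARY_OP * → -36 * -36 = 1296. Stack: [1296]
RETURN_VALUE → return 1296.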